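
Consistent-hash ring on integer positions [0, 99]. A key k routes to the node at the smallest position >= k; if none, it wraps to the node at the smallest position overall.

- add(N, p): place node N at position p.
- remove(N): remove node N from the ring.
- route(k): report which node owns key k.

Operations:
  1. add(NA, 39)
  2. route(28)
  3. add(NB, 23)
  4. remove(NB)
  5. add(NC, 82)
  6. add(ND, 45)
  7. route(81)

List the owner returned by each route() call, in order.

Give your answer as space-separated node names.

Answer: NA NC

Derivation:
Op 1: add NA@39 -> ring=[39:NA]
Op 2: route key 28: smallest pos >= 28 is 39 -> NA
Op 3: add NB@23 -> ring=[23:NB,39:NA]
Op 4: remove NB -> ring=[39:NA]
Op 5: add NC@82 -> ring=[39:NA,82:NC]
Op 6: add ND@45 -> ring=[39:NA,45:ND,82:NC]
Op 7: route key 81: smallest pos >= 81 is 82 -> NC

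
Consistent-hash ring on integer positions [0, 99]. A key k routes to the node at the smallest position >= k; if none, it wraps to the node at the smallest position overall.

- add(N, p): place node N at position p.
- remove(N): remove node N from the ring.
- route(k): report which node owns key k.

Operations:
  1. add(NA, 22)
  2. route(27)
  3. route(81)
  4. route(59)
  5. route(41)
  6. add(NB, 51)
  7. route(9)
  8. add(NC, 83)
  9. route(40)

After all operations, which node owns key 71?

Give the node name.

Op 1: add NA@22 -> ring=[22:NA]
Op 2: route key 27: none >= 27, wrap to smallest pos 22 -> NA
Op 3: route key 81: none >= 81, wrap to smallest pos 22 -> NA
Op 4: route key 59: none >= 59, wrap to smallest pos 22 -> NA
Op 5: route key 41: none >= 41, wrap to smallest pos 22 -> NA
Op 6: add NB@51 -> ring=[22:NA,51:NB]
Op 7: route key 9: smallest pos >= 9 is 22 -> NA
Op 8: add NC@83 -> ring=[22:NA,51:NB,83:NC]
Op 9: route key 40: smallest pos >= 40 is 51 -> NB
Final route key 71: smallest pos >= 71 is 83 -> NC

Answer: NC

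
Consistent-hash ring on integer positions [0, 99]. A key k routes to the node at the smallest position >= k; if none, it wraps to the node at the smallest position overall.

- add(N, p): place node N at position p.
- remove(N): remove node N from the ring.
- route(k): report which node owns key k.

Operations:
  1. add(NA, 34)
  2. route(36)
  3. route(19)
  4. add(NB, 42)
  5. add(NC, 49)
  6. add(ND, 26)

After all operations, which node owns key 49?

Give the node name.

Op 1: add NA@34 -> ring=[34:NA]
Op 2: route key 36: none >= 36, wrap to smallest pos 34 -> NA
Op 3: route key 19: smallest pos >= 19 is 34 -> NA
Op 4: add NB@42 -> ring=[34:NA,42:NB]
Op 5: add NC@49 -> ring=[34:NA,42:NB,49:NC]
Op 6: add ND@26 -> ring=[26:ND,34:NA,42:NB,49:NC]
Final route key 49: smallest pos >= 49 is 49 -> NC

Answer: NC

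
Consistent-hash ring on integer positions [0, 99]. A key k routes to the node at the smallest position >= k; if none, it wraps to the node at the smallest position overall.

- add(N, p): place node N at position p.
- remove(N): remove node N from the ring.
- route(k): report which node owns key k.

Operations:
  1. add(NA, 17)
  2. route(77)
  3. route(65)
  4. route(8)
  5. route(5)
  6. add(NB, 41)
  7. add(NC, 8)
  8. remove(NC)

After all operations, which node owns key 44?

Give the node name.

Op 1: add NA@17 -> ring=[17:NA]
Op 2: route key 77: none >= 77, wrap to smallest pos 17 -> NA
Op 3: route key 65: none >= 65, wrap to smallest pos 17 -> NA
Op 4: route key 8: smallest pos >= 8 is 17 -> NA
Op 5: route key 5: smallest pos >= 5 is 17 -> NA
Op 6: add NB@41 -> ring=[17:NA,41:NB]
Op 7: add NC@8 -> ring=[8:NC,17:NA,41:NB]
Op 8: remove NC -> ring=[17:NA,41:NB]
Final route key 44: none >= 44, wrap to smallest pos 17 -> NA

Answer: NA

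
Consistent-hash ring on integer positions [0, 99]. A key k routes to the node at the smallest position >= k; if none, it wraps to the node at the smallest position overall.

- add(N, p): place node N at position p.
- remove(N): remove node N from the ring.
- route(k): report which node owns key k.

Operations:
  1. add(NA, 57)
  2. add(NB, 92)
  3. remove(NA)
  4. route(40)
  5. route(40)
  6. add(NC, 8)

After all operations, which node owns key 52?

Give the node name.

Op 1: add NA@57 -> ring=[57:NA]
Op 2: add NB@92 -> ring=[57:NA,92:NB]
Op 3: remove NA -> ring=[92:NB]
Op 4: route key 40: smallest pos >= 40 is 92 -> NB
Op 5: route key 40: smallest pos >= 40 is 92 -> NB
Op 6: add NC@8 -> ring=[8:NC,92:NB]
Final route key 52: smallest pos >= 52 is 92 -> NB

Answer: NB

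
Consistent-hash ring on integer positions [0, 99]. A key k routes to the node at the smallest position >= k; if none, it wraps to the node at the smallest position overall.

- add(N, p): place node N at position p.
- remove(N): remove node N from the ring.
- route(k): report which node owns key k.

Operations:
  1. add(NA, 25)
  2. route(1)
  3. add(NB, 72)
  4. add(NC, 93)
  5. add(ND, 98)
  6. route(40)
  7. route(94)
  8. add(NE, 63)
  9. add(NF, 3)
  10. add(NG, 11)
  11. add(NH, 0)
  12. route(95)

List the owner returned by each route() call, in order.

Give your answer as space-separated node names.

Answer: NA NB ND ND

Derivation:
Op 1: add NA@25 -> ring=[25:NA]
Op 2: route key 1: smallest pos >= 1 is 25 -> NA
Op 3: add NB@72 -> ring=[25:NA,72:NB]
Op 4: add NC@93 -> ring=[25:NA,72:NB,93:NC]
Op 5: add ND@98 -> ring=[25:NA,72:NB,93:NC,98:ND]
Op 6: route key 40: smallest pos >= 40 is 72 -> NB
Op 7: route key 94: smallest pos >= 94 is 98 -> ND
Op 8: add NE@63 -> ring=[25:NA,63:NE,72:NB,93:NC,98:ND]
Op 9: add NF@3 -> ring=[3:NF,25:NA,63:NE,72:NB,93:NC,98:ND]
Op 10: add NG@11 -> ring=[3:NF,11:NG,25:NA,63:NE,72:NB,93:NC,98:ND]
Op 11: add NH@0 -> ring=[0:NH,3:NF,11:NG,25:NA,63:NE,72:NB,93:NC,98:ND]
Op 12: route key 95: smallest pos >= 95 is 98 -> ND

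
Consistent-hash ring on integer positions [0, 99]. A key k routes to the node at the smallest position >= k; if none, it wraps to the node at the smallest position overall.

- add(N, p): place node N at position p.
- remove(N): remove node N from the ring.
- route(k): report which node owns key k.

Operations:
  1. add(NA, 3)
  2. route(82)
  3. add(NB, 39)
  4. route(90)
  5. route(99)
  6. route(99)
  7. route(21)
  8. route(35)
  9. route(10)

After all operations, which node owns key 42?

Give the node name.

Answer: NA

Derivation:
Op 1: add NA@3 -> ring=[3:NA]
Op 2: route key 82: none >= 82, wrap to smallest pos 3 -> NA
Op 3: add NB@39 -> ring=[3:NA,39:NB]
Op 4: route key 90: none >= 90, wrap to smallest pos 3 -> NA
Op 5: route key 99: none >= 99, wrap to smallest pos 3 -> NA
Op 6: route key 99: none >= 99, wrap to smallest pos 3 -> NA
Op 7: route key 21: smallest pos >= 21 is 39 -> NB
Op 8: route key 35: smallest pos >= 35 is 39 -> NB
Op 9: route key 10: smallest pos >= 10 is 39 -> NB
Final route key 42: none >= 42, wrap to smallest pos 3 -> NA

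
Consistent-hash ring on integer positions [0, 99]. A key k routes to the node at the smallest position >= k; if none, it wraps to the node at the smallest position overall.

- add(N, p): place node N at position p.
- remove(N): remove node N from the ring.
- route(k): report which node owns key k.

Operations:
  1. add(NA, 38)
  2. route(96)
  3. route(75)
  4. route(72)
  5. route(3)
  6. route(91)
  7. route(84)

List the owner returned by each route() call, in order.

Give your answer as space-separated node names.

Answer: NA NA NA NA NA NA

Derivation:
Op 1: add NA@38 -> ring=[38:NA]
Op 2: route key 96: none >= 96, wrap to smallest pos 38 -> NA
Op 3: route key 75: none >= 75, wrap to smallest pos 38 -> NA
Op 4: route key 72: none >= 72, wrap to smallest pos 38 -> NA
Op 5: route key 3: smallest pos >= 3 is 38 -> NA
Op 6: route key 91: none >= 91, wrap to smallest pos 38 -> NA
Op 7: route key 84: none >= 84, wrap to smallest pos 38 -> NA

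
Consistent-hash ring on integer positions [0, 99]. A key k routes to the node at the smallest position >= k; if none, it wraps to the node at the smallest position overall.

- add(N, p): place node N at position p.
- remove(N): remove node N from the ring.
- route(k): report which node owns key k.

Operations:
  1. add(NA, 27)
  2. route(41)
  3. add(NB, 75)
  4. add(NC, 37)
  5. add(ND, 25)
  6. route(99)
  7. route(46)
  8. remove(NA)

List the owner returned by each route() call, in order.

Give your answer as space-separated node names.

Answer: NA ND NB

Derivation:
Op 1: add NA@27 -> ring=[27:NA]
Op 2: route key 41: none >= 41, wrap to smallest pos 27 -> NA
Op 3: add NB@75 -> ring=[27:NA,75:NB]
Op 4: add NC@37 -> ring=[27:NA,37:NC,75:NB]
Op 5: add ND@25 -> ring=[25:ND,27:NA,37:NC,75:NB]
Op 6: route key 99: none >= 99, wrap to smallest pos 25 -> ND
Op 7: route key 46: smallest pos >= 46 is 75 -> NB
Op 8: remove NA -> ring=[25:ND,37:NC,75:NB]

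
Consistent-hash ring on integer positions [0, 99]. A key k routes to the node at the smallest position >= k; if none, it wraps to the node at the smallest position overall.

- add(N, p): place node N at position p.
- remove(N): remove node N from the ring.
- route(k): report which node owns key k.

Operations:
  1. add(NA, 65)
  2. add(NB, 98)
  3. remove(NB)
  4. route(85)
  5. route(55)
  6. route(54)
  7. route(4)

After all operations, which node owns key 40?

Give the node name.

Op 1: add NA@65 -> ring=[65:NA]
Op 2: add NB@98 -> ring=[65:NA,98:NB]
Op 3: remove NB -> ring=[65:NA]
Op 4: route key 85: none >= 85, wrap to smallest pos 65 -> NA
Op 5: route key 55: smallest pos >= 55 is 65 -> NA
Op 6: route key 54: smallest pos >= 54 is 65 -> NA
Op 7: route key 4: smallest pos >= 4 is 65 -> NA
Final route key 40: smallest pos >= 40 is 65 -> NA

Answer: NA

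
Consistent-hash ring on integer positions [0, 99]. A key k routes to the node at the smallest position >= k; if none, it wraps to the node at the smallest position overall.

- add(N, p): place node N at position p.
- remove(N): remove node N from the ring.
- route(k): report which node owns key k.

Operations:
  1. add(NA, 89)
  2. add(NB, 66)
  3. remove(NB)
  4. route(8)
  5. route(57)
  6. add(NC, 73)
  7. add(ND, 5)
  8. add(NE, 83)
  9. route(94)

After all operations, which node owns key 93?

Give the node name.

Answer: ND

Derivation:
Op 1: add NA@89 -> ring=[89:NA]
Op 2: add NB@66 -> ring=[66:NB,89:NA]
Op 3: remove NB -> ring=[89:NA]
Op 4: route key 8: smallest pos >= 8 is 89 -> NA
Op 5: route key 57: smallest pos >= 57 is 89 -> NA
Op 6: add NC@73 -> ring=[73:NC,89:NA]
Op 7: add ND@5 -> ring=[5:ND,73:NC,89:NA]
Op 8: add NE@83 -> ring=[5:ND,73:NC,83:NE,89:NA]
Op 9: route key 94: none >= 94, wrap to smallest pos 5 -> ND
Final route key 93: none >= 93, wrap to smallest pos 5 -> ND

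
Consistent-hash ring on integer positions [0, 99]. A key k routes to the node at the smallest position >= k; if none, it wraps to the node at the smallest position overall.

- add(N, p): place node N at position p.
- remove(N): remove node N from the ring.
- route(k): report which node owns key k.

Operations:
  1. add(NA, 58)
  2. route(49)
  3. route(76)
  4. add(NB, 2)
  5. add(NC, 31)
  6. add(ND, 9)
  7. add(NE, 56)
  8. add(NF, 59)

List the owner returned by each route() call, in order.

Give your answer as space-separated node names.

Answer: NA NA

Derivation:
Op 1: add NA@58 -> ring=[58:NA]
Op 2: route key 49: smallest pos >= 49 is 58 -> NA
Op 3: route key 76: none >= 76, wrap to smallest pos 58 -> NA
Op 4: add NB@2 -> ring=[2:NB,58:NA]
Op 5: add NC@31 -> ring=[2:NB,31:NC,58:NA]
Op 6: add ND@9 -> ring=[2:NB,9:ND,31:NC,58:NA]
Op 7: add NE@56 -> ring=[2:NB,9:ND,31:NC,56:NE,58:NA]
Op 8: add NF@59 -> ring=[2:NB,9:ND,31:NC,56:NE,58:NA,59:NF]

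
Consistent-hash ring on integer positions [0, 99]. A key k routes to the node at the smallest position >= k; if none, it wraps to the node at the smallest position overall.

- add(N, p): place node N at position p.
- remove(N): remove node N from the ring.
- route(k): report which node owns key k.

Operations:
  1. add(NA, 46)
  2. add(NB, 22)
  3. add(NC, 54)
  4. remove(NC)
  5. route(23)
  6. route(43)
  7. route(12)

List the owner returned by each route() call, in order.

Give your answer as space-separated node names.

Answer: NA NA NB

Derivation:
Op 1: add NA@46 -> ring=[46:NA]
Op 2: add NB@22 -> ring=[22:NB,46:NA]
Op 3: add NC@54 -> ring=[22:NB,46:NA,54:NC]
Op 4: remove NC -> ring=[22:NB,46:NA]
Op 5: route key 23: smallest pos >= 23 is 46 -> NA
Op 6: route key 43: smallest pos >= 43 is 46 -> NA
Op 7: route key 12: smallest pos >= 12 is 22 -> NB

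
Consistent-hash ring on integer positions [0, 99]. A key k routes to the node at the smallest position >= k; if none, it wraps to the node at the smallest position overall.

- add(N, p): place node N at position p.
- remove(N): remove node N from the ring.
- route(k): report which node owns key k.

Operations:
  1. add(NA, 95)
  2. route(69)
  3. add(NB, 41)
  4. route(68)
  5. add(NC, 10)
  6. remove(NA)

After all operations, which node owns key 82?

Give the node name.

Op 1: add NA@95 -> ring=[95:NA]
Op 2: route key 69: smallest pos >= 69 is 95 -> NA
Op 3: add NB@41 -> ring=[41:NB,95:NA]
Op 4: route key 68: smallest pos >= 68 is 95 -> NA
Op 5: add NC@10 -> ring=[10:NC,41:NB,95:NA]
Op 6: remove NA -> ring=[10:NC,41:NB]
Final route key 82: none >= 82, wrap to smallest pos 10 -> NC

Answer: NC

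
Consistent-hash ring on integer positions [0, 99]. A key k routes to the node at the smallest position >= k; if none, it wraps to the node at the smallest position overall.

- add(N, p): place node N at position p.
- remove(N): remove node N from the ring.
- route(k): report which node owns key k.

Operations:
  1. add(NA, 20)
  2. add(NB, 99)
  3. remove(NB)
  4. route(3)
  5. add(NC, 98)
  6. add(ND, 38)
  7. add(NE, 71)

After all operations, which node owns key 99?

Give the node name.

Op 1: add NA@20 -> ring=[20:NA]
Op 2: add NB@99 -> ring=[20:NA,99:NB]
Op 3: remove NB -> ring=[20:NA]
Op 4: route key 3: smallest pos >= 3 is 20 -> NA
Op 5: add NC@98 -> ring=[20:NA,98:NC]
Op 6: add ND@38 -> ring=[20:NA,38:ND,98:NC]
Op 7: add NE@71 -> ring=[20:NA,38:ND,71:NE,98:NC]
Final route key 99: none >= 99, wrap to smallest pos 20 -> NA

Answer: NA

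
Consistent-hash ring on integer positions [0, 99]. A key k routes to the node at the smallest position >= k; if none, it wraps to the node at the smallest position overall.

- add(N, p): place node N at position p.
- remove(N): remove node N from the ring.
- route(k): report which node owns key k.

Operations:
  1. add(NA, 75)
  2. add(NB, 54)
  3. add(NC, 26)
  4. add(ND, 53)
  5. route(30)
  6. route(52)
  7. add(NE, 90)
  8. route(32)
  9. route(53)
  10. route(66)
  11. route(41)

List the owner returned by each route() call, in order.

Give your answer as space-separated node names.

Op 1: add NA@75 -> ring=[75:NA]
Op 2: add NB@54 -> ring=[54:NB,75:NA]
Op 3: add NC@26 -> ring=[26:NC,54:NB,75:NA]
Op 4: add ND@53 -> ring=[26:NC,53:ND,54:NB,75:NA]
Op 5: route key 30: smallest pos >= 30 is 53 -> ND
Op 6: route key 52: smallest pos >= 52 is 53 -> ND
Op 7: add NE@90 -> ring=[26:NC,53:ND,54:NB,75:NA,90:NE]
Op 8: route key 32: smallest pos >= 32 is 53 -> ND
Op 9: route key 53: smallest pos >= 53 is 53 -> ND
Op 10: route key 66: smallest pos >= 66 is 75 -> NA
Op 11: route key 41: smallest pos >= 41 is 53 -> ND

Answer: ND ND ND ND NA ND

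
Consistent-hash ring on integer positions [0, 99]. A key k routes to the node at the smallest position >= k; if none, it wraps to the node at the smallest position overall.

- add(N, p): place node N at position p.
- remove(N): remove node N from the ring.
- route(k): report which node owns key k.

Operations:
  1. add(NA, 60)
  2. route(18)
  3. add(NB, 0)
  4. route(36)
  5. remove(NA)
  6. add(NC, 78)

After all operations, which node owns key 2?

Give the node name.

Op 1: add NA@60 -> ring=[60:NA]
Op 2: route key 18: smallest pos >= 18 is 60 -> NA
Op 3: add NB@0 -> ring=[0:NB,60:NA]
Op 4: route key 36: smallest pos >= 36 is 60 -> NA
Op 5: remove NA -> ring=[0:NB]
Op 6: add NC@78 -> ring=[0:NB,78:NC]
Final route key 2: smallest pos >= 2 is 78 -> NC

Answer: NC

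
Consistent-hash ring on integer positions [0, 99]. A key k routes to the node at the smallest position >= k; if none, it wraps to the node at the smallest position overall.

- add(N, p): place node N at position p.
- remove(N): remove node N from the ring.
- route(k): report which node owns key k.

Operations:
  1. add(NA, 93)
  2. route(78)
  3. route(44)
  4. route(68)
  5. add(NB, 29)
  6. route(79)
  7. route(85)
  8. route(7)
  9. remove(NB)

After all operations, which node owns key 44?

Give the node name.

Op 1: add NA@93 -> ring=[93:NA]
Op 2: route key 78: smallest pos >= 78 is 93 -> NA
Op 3: route key 44: smallest pos >= 44 is 93 -> NA
Op 4: route key 68: smallest pos >= 68 is 93 -> NA
Op 5: add NB@29 -> ring=[29:NB,93:NA]
Op 6: route key 79: smallest pos >= 79 is 93 -> NA
Op 7: route key 85: smallest pos >= 85 is 93 -> NA
Op 8: route key 7: smallest pos >= 7 is 29 -> NB
Op 9: remove NB -> ring=[93:NA]
Final route key 44: smallest pos >= 44 is 93 -> NA

Answer: NA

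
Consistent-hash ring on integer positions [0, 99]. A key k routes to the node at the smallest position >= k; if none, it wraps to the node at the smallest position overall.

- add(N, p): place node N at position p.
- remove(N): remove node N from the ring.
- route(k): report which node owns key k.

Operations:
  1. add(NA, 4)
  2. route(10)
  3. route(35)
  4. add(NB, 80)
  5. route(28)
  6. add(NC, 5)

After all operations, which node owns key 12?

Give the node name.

Op 1: add NA@4 -> ring=[4:NA]
Op 2: route key 10: none >= 10, wrap to smallest pos 4 -> NA
Op 3: route key 35: none >= 35, wrap to smallest pos 4 -> NA
Op 4: add NB@80 -> ring=[4:NA,80:NB]
Op 5: route key 28: smallest pos >= 28 is 80 -> NB
Op 6: add NC@5 -> ring=[4:NA,5:NC,80:NB]
Final route key 12: smallest pos >= 12 is 80 -> NB

Answer: NB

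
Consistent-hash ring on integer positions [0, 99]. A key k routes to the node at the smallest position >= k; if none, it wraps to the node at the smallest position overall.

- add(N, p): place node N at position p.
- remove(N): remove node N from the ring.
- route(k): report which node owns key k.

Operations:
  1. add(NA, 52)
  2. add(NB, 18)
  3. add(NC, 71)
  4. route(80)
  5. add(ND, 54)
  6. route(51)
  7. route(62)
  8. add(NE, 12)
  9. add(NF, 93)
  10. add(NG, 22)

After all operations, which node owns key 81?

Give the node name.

Op 1: add NA@52 -> ring=[52:NA]
Op 2: add NB@18 -> ring=[18:NB,52:NA]
Op 3: add NC@71 -> ring=[18:NB,52:NA,71:NC]
Op 4: route key 80: none >= 80, wrap to smallest pos 18 -> NB
Op 5: add ND@54 -> ring=[18:NB,52:NA,54:ND,71:NC]
Op 6: route key 51: smallest pos >= 51 is 52 -> NA
Op 7: route key 62: smallest pos >= 62 is 71 -> NC
Op 8: add NE@12 -> ring=[12:NE,18:NB,52:NA,54:ND,71:NC]
Op 9: add NF@93 -> ring=[12:NE,18:NB,52:NA,54:ND,71:NC,93:NF]
Op 10: add NG@22 -> ring=[12:NE,18:NB,22:NG,52:NA,54:ND,71:NC,93:NF]
Final route key 81: smallest pos >= 81 is 93 -> NF

Answer: NF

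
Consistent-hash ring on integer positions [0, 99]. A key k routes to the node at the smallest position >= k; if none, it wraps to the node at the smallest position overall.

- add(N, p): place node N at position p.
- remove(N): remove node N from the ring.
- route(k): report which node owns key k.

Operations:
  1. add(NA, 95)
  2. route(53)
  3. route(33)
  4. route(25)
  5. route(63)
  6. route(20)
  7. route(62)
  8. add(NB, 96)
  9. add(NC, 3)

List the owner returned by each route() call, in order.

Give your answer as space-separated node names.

Answer: NA NA NA NA NA NA

Derivation:
Op 1: add NA@95 -> ring=[95:NA]
Op 2: route key 53: smallest pos >= 53 is 95 -> NA
Op 3: route key 33: smallest pos >= 33 is 95 -> NA
Op 4: route key 25: smallest pos >= 25 is 95 -> NA
Op 5: route key 63: smallest pos >= 63 is 95 -> NA
Op 6: route key 20: smallest pos >= 20 is 95 -> NA
Op 7: route key 62: smallest pos >= 62 is 95 -> NA
Op 8: add NB@96 -> ring=[95:NA,96:NB]
Op 9: add NC@3 -> ring=[3:NC,95:NA,96:NB]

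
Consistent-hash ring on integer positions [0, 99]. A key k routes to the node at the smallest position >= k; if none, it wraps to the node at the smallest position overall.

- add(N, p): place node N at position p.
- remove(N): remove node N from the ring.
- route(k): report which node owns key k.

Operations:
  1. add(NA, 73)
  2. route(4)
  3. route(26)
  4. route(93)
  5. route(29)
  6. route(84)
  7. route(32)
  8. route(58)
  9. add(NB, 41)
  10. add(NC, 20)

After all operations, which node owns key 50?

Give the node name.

Answer: NA

Derivation:
Op 1: add NA@73 -> ring=[73:NA]
Op 2: route key 4: smallest pos >= 4 is 73 -> NA
Op 3: route key 26: smallest pos >= 26 is 73 -> NA
Op 4: route key 93: none >= 93, wrap to smallest pos 73 -> NA
Op 5: route key 29: smallest pos >= 29 is 73 -> NA
Op 6: route key 84: none >= 84, wrap to smallest pos 73 -> NA
Op 7: route key 32: smallest pos >= 32 is 73 -> NA
Op 8: route key 58: smallest pos >= 58 is 73 -> NA
Op 9: add NB@41 -> ring=[41:NB,73:NA]
Op 10: add NC@20 -> ring=[20:NC,41:NB,73:NA]
Final route key 50: smallest pos >= 50 is 73 -> NA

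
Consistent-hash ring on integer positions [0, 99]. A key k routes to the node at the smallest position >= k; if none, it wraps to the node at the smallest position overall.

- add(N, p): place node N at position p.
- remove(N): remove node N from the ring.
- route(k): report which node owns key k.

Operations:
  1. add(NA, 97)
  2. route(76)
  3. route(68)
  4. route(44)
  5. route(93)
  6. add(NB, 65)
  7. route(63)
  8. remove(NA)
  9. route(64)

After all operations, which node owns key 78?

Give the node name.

Answer: NB

Derivation:
Op 1: add NA@97 -> ring=[97:NA]
Op 2: route key 76: smallest pos >= 76 is 97 -> NA
Op 3: route key 68: smallest pos >= 68 is 97 -> NA
Op 4: route key 44: smallest pos >= 44 is 97 -> NA
Op 5: route key 93: smallest pos >= 93 is 97 -> NA
Op 6: add NB@65 -> ring=[65:NB,97:NA]
Op 7: route key 63: smallest pos >= 63 is 65 -> NB
Op 8: remove NA -> ring=[65:NB]
Op 9: route key 64: smallest pos >= 64 is 65 -> NB
Final route key 78: none >= 78, wrap to smallest pos 65 -> NB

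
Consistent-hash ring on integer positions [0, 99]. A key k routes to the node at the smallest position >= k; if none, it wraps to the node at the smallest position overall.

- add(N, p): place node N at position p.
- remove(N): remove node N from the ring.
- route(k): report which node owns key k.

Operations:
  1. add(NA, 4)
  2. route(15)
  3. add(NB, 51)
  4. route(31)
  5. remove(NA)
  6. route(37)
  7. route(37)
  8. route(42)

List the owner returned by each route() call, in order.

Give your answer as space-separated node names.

Answer: NA NB NB NB NB

Derivation:
Op 1: add NA@4 -> ring=[4:NA]
Op 2: route key 15: none >= 15, wrap to smallest pos 4 -> NA
Op 3: add NB@51 -> ring=[4:NA,51:NB]
Op 4: route key 31: smallest pos >= 31 is 51 -> NB
Op 5: remove NA -> ring=[51:NB]
Op 6: route key 37: smallest pos >= 37 is 51 -> NB
Op 7: route key 37: smallest pos >= 37 is 51 -> NB
Op 8: route key 42: smallest pos >= 42 is 51 -> NB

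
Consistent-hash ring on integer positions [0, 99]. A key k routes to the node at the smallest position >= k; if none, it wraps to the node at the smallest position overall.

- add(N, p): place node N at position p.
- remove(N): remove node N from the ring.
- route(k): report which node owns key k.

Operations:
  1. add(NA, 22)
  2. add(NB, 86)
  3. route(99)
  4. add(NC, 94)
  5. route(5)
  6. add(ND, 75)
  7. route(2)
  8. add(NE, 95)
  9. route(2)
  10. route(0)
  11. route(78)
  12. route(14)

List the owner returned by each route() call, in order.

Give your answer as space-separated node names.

Op 1: add NA@22 -> ring=[22:NA]
Op 2: add NB@86 -> ring=[22:NA,86:NB]
Op 3: route key 99: none >= 99, wrap to smallest pos 22 -> NA
Op 4: add NC@94 -> ring=[22:NA,86:NB,94:NC]
Op 5: route key 5: smallest pos >= 5 is 22 -> NA
Op 6: add ND@75 -> ring=[22:NA,75:ND,86:NB,94:NC]
Op 7: route key 2: smallest pos >= 2 is 22 -> NA
Op 8: add NE@95 -> ring=[22:NA,75:ND,86:NB,94:NC,95:NE]
Op 9: route key 2: smallest pos >= 2 is 22 -> NA
Op 10: route key 0: smallest pos >= 0 is 22 -> NA
Op 11: route key 78: smallest pos >= 78 is 86 -> NB
Op 12: route key 14: smallest pos >= 14 is 22 -> NA

Answer: NA NA NA NA NA NB NA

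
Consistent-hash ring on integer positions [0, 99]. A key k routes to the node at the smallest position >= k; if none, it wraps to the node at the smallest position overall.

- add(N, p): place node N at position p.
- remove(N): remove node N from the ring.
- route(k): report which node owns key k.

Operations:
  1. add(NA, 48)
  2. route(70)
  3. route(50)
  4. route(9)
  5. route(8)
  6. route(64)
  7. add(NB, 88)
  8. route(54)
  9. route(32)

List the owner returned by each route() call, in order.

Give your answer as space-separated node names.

Op 1: add NA@48 -> ring=[48:NA]
Op 2: route key 70: none >= 70, wrap to smallest pos 48 -> NA
Op 3: route key 50: none >= 50, wrap to smallest pos 48 -> NA
Op 4: route key 9: smallest pos >= 9 is 48 -> NA
Op 5: route key 8: smallest pos >= 8 is 48 -> NA
Op 6: route key 64: none >= 64, wrap to smallest pos 48 -> NA
Op 7: add NB@88 -> ring=[48:NA,88:NB]
Op 8: route key 54: smallest pos >= 54 is 88 -> NB
Op 9: route key 32: smallest pos >= 32 is 48 -> NA

Answer: NA NA NA NA NA NB NA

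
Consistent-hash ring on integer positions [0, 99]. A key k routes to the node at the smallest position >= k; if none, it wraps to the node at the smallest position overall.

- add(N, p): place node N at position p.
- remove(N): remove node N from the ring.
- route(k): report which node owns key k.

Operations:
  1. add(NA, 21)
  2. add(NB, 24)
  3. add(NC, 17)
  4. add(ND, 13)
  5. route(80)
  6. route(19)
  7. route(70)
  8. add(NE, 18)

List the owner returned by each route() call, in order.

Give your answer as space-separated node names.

Op 1: add NA@21 -> ring=[21:NA]
Op 2: add NB@24 -> ring=[21:NA,24:NB]
Op 3: add NC@17 -> ring=[17:NC,21:NA,24:NB]
Op 4: add ND@13 -> ring=[13:ND,17:NC,21:NA,24:NB]
Op 5: route key 80: none >= 80, wrap to smallest pos 13 -> ND
Op 6: route key 19: smallest pos >= 19 is 21 -> NA
Op 7: route key 70: none >= 70, wrap to smallest pos 13 -> ND
Op 8: add NE@18 -> ring=[13:ND,17:NC,18:NE,21:NA,24:NB]

Answer: ND NA ND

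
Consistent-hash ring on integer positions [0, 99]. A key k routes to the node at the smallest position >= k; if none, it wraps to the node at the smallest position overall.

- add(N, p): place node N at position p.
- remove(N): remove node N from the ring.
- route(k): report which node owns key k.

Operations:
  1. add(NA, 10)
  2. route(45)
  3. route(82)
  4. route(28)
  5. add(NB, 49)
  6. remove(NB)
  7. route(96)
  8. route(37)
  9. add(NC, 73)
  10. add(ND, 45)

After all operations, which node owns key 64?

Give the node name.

Op 1: add NA@10 -> ring=[10:NA]
Op 2: route key 45: none >= 45, wrap to smallest pos 10 -> NA
Op 3: route key 82: none >= 82, wrap to smallest pos 10 -> NA
Op 4: route key 28: none >= 28, wrap to smallest pos 10 -> NA
Op 5: add NB@49 -> ring=[10:NA,49:NB]
Op 6: remove NB -> ring=[10:NA]
Op 7: route key 96: none >= 96, wrap to smallest pos 10 -> NA
Op 8: route key 37: none >= 37, wrap to smallest pos 10 -> NA
Op 9: add NC@73 -> ring=[10:NA,73:NC]
Op 10: add ND@45 -> ring=[10:NA,45:ND,73:NC]
Final route key 64: smallest pos >= 64 is 73 -> NC

Answer: NC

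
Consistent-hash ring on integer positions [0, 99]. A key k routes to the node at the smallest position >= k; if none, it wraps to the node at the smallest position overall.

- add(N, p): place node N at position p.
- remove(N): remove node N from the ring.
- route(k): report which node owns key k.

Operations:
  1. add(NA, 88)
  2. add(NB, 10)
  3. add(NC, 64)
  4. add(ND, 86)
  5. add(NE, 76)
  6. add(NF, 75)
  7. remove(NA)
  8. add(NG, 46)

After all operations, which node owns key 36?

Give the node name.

Op 1: add NA@88 -> ring=[88:NA]
Op 2: add NB@10 -> ring=[10:NB,88:NA]
Op 3: add NC@64 -> ring=[10:NB,64:NC,88:NA]
Op 4: add ND@86 -> ring=[10:NB,64:NC,86:ND,88:NA]
Op 5: add NE@76 -> ring=[10:NB,64:NC,76:NE,86:ND,88:NA]
Op 6: add NF@75 -> ring=[10:NB,64:NC,75:NF,76:NE,86:ND,88:NA]
Op 7: remove NA -> ring=[10:NB,64:NC,75:NF,76:NE,86:ND]
Op 8: add NG@46 -> ring=[10:NB,46:NG,64:NC,75:NF,76:NE,86:ND]
Final route key 36: smallest pos >= 36 is 46 -> NG

Answer: NG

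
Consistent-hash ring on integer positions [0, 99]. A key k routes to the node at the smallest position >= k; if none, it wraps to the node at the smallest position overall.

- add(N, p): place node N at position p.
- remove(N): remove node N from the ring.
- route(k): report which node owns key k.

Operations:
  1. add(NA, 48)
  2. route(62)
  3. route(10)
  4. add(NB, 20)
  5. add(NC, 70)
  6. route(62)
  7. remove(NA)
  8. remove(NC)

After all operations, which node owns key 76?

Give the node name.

Op 1: add NA@48 -> ring=[48:NA]
Op 2: route key 62: none >= 62, wrap to smallest pos 48 -> NA
Op 3: route key 10: smallest pos >= 10 is 48 -> NA
Op 4: add NB@20 -> ring=[20:NB,48:NA]
Op 5: add NC@70 -> ring=[20:NB,48:NA,70:NC]
Op 6: route key 62: smallest pos >= 62 is 70 -> NC
Op 7: remove NA -> ring=[20:NB,70:NC]
Op 8: remove NC -> ring=[20:NB]
Final route key 76: none >= 76, wrap to smallest pos 20 -> NB

Answer: NB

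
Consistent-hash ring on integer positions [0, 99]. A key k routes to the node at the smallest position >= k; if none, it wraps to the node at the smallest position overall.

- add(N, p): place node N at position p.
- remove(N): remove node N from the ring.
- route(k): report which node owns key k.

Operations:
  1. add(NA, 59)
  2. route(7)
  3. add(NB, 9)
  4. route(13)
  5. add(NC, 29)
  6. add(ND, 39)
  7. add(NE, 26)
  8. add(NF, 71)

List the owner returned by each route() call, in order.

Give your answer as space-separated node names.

Op 1: add NA@59 -> ring=[59:NA]
Op 2: route key 7: smallest pos >= 7 is 59 -> NA
Op 3: add NB@9 -> ring=[9:NB,59:NA]
Op 4: route key 13: smallest pos >= 13 is 59 -> NA
Op 5: add NC@29 -> ring=[9:NB,29:NC,59:NA]
Op 6: add ND@39 -> ring=[9:NB,29:NC,39:ND,59:NA]
Op 7: add NE@26 -> ring=[9:NB,26:NE,29:NC,39:ND,59:NA]
Op 8: add NF@71 -> ring=[9:NB,26:NE,29:NC,39:ND,59:NA,71:NF]

Answer: NA NA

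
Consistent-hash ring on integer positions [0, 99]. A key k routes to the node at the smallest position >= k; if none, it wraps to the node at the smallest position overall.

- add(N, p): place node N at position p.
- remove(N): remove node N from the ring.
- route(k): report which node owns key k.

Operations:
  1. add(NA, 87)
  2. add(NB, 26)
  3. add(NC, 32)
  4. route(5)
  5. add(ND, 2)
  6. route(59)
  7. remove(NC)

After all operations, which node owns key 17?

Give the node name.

Answer: NB

Derivation:
Op 1: add NA@87 -> ring=[87:NA]
Op 2: add NB@26 -> ring=[26:NB,87:NA]
Op 3: add NC@32 -> ring=[26:NB,32:NC,87:NA]
Op 4: route key 5: smallest pos >= 5 is 26 -> NB
Op 5: add ND@2 -> ring=[2:ND,26:NB,32:NC,87:NA]
Op 6: route key 59: smallest pos >= 59 is 87 -> NA
Op 7: remove NC -> ring=[2:ND,26:NB,87:NA]
Final route key 17: smallest pos >= 17 is 26 -> NB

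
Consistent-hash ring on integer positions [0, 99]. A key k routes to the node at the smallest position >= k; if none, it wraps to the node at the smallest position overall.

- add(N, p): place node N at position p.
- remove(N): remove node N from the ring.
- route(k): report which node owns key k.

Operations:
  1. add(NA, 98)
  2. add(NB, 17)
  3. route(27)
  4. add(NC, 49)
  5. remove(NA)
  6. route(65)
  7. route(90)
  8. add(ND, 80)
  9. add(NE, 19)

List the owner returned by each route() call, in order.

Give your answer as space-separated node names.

Answer: NA NB NB

Derivation:
Op 1: add NA@98 -> ring=[98:NA]
Op 2: add NB@17 -> ring=[17:NB,98:NA]
Op 3: route key 27: smallest pos >= 27 is 98 -> NA
Op 4: add NC@49 -> ring=[17:NB,49:NC,98:NA]
Op 5: remove NA -> ring=[17:NB,49:NC]
Op 6: route key 65: none >= 65, wrap to smallest pos 17 -> NB
Op 7: route key 90: none >= 90, wrap to smallest pos 17 -> NB
Op 8: add ND@80 -> ring=[17:NB,49:NC,80:ND]
Op 9: add NE@19 -> ring=[17:NB,19:NE,49:NC,80:ND]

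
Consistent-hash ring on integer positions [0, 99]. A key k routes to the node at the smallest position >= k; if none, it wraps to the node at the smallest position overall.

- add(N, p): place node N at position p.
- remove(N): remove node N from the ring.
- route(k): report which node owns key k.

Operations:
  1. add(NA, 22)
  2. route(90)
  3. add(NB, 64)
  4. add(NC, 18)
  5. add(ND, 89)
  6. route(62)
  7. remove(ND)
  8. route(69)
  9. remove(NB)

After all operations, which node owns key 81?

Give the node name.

Answer: NC

Derivation:
Op 1: add NA@22 -> ring=[22:NA]
Op 2: route key 90: none >= 90, wrap to smallest pos 22 -> NA
Op 3: add NB@64 -> ring=[22:NA,64:NB]
Op 4: add NC@18 -> ring=[18:NC,22:NA,64:NB]
Op 5: add ND@89 -> ring=[18:NC,22:NA,64:NB,89:ND]
Op 6: route key 62: smallest pos >= 62 is 64 -> NB
Op 7: remove ND -> ring=[18:NC,22:NA,64:NB]
Op 8: route key 69: none >= 69, wrap to smallest pos 18 -> NC
Op 9: remove NB -> ring=[18:NC,22:NA]
Final route key 81: none >= 81, wrap to smallest pos 18 -> NC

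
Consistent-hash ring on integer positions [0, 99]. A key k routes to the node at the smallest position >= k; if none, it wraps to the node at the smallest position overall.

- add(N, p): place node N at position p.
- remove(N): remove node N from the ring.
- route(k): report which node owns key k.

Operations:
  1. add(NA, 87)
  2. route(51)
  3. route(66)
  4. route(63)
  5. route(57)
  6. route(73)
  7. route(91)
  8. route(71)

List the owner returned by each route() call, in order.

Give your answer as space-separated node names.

Op 1: add NA@87 -> ring=[87:NA]
Op 2: route key 51: smallest pos >= 51 is 87 -> NA
Op 3: route key 66: smallest pos >= 66 is 87 -> NA
Op 4: route key 63: smallest pos >= 63 is 87 -> NA
Op 5: route key 57: smallest pos >= 57 is 87 -> NA
Op 6: route key 73: smallest pos >= 73 is 87 -> NA
Op 7: route key 91: none >= 91, wrap to smallest pos 87 -> NA
Op 8: route key 71: smallest pos >= 71 is 87 -> NA

Answer: NA NA NA NA NA NA NA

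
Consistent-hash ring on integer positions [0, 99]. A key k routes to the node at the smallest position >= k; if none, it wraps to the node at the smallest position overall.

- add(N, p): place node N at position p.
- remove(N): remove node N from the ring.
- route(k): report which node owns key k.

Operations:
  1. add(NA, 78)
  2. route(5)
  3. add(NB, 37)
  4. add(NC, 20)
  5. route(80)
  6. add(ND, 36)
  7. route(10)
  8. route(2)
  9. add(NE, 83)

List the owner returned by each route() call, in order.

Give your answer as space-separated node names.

Op 1: add NA@78 -> ring=[78:NA]
Op 2: route key 5: smallest pos >= 5 is 78 -> NA
Op 3: add NB@37 -> ring=[37:NB,78:NA]
Op 4: add NC@20 -> ring=[20:NC,37:NB,78:NA]
Op 5: route key 80: none >= 80, wrap to smallest pos 20 -> NC
Op 6: add ND@36 -> ring=[20:NC,36:ND,37:NB,78:NA]
Op 7: route key 10: smallest pos >= 10 is 20 -> NC
Op 8: route key 2: smallest pos >= 2 is 20 -> NC
Op 9: add NE@83 -> ring=[20:NC,36:ND,37:NB,78:NA,83:NE]

Answer: NA NC NC NC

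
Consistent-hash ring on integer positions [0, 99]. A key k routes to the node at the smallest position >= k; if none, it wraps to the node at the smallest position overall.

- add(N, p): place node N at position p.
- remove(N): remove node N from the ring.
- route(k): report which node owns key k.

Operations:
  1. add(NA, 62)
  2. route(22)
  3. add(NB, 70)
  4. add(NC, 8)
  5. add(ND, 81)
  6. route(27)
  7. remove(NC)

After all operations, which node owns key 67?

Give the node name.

Op 1: add NA@62 -> ring=[62:NA]
Op 2: route key 22: smallest pos >= 22 is 62 -> NA
Op 3: add NB@70 -> ring=[62:NA,70:NB]
Op 4: add NC@8 -> ring=[8:NC,62:NA,70:NB]
Op 5: add ND@81 -> ring=[8:NC,62:NA,70:NB,81:ND]
Op 6: route key 27: smallest pos >= 27 is 62 -> NA
Op 7: remove NC -> ring=[62:NA,70:NB,81:ND]
Final route key 67: smallest pos >= 67 is 70 -> NB

Answer: NB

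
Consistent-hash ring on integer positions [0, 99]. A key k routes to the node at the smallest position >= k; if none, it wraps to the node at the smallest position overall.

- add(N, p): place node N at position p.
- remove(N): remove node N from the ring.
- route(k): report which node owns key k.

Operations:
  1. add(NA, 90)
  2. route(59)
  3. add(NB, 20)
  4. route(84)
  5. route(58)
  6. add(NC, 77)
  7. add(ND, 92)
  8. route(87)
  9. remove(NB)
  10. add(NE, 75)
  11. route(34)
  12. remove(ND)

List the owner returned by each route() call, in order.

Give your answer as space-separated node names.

Answer: NA NA NA NA NE

Derivation:
Op 1: add NA@90 -> ring=[90:NA]
Op 2: route key 59: smallest pos >= 59 is 90 -> NA
Op 3: add NB@20 -> ring=[20:NB,90:NA]
Op 4: route key 84: smallest pos >= 84 is 90 -> NA
Op 5: route key 58: smallest pos >= 58 is 90 -> NA
Op 6: add NC@77 -> ring=[20:NB,77:NC,90:NA]
Op 7: add ND@92 -> ring=[20:NB,77:NC,90:NA,92:ND]
Op 8: route key 87: smallest pos >= 87 is 90 -> NA
Op 9: remove NB -> ring=[77:NC,90:NA,92:ND]
Op 10: add NE@75 -> ring=[75:NE,77:NC,90:NA,92:ND]
Op 11: route key 34: smallest pos >= 34 is 75 -> NE
Op 12: remove ND -> ring=[75:NE,77:NC,90:NA]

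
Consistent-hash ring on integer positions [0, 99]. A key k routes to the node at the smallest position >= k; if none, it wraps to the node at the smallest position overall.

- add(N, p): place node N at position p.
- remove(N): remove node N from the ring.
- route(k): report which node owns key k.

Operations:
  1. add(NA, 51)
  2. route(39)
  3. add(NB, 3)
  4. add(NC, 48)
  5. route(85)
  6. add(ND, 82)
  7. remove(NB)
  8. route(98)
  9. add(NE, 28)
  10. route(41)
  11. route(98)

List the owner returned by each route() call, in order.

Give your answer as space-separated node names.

Answer: NA NB NC NC NE

Derivation:
Op 1: add NA@51 -> ring=[51:NA]
Op 2: route key 39: smallest pos >= 39 is 51 -> NA
Op 3: add NB@3 -> ring=[3:NB,51:NA]
Op 4: add NC@48 -> ring=[3:NB,48:NC,51:NA]
Op 5: route key 85: none >= 85, wrap to smallest pos 3 -> NB
Op 6: add ND@82 -> ring=[3:NB,48:NC,51:NA,82:ND]
Op 7: remove NB -> ring=[48:NC,51:NA,82:ND]
Op 8: route key 98: none >= 98, wrap to smallest pos 48 -> NC
Op 9: add NE@28 -> ring=[28:NE,48:NC,51:NA,82:ND]
Op 10: route key 41: smallest pos >= 41 is 48 -> NC
Op 11: route key 98: none >= 98, wrap to smallest pos 28 -> NE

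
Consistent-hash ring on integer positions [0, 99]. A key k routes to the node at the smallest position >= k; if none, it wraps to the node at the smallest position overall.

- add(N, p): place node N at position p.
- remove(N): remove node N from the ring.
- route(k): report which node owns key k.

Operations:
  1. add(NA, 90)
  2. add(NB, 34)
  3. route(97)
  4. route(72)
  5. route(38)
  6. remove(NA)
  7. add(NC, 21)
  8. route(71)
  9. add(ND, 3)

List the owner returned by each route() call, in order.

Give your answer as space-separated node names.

Op 1: add NA@90 -> ring=[90:NA]
Op 2: add NB@34 -> ring=[34:NB,90:NA]
Op 3: route key 97: none >= 97, wrap to smallest pos 34 -> NB
Op 4: route key 72: smallest pos >= 72 is 90 -> NA
Op 5: route key 38: smallest pos >= 38 is 90 -> NA
Op 6: remove NA -> ring=[34:NB]
Op 7: add NC@21 -> ring=[21:NC,34:NB]
Op 8: route key 71: none >= 71, wrap to smallest pos 21 -> NC
Op 9: add ND@3 -> ring=[3:ND,21:NC,34:NB]

Answer: NB NA NA NC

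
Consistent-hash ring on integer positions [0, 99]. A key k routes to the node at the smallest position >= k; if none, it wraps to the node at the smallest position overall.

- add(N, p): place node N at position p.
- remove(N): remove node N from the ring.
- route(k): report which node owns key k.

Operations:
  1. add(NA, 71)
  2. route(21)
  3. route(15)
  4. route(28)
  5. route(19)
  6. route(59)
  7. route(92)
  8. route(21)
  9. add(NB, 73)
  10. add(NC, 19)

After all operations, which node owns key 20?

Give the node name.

Op 1: add NA@71 -> ring=[71:NA]
Op 2: route key 21: smallest pos >= 21 is 71 -> NA
Op 3: route key 15: smallest pos >= 15 is 71 -> NA
Op 4: route key 28: smallest pos >= 28 is 71 -> NA
Op 5: route key 19: smallest pos >= 19 is 71 -> NA
Op 6: route key 59: smallest pos >= 59 is 71 -> NA
Op 7: route key 92: none >= 92, wrap to smallest pos 71 -> NA
Op 8: route key 21: smallest pos >= 21 is 71 -> NA
Op 9: add NB@73 -> ring=[71:NA,73:NB]
Op 10: add NC@19 -> ring=[19:NC,71:NA,73:NB]
Final route key 20: smallest pos >= 20 is 71 -> NA

Answer: NA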